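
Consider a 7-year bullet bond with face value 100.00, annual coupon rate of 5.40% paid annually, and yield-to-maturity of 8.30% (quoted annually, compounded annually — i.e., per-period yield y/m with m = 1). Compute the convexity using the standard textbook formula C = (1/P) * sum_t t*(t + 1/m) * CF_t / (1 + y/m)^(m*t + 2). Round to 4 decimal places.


Coupon per period c = face * coupon_rate / m = 5.400000
Periods per year m = 1; per-period yield y/m = 0.083000
Number of cashflows N = 7
Cashflows (t years, CF_t, discount factor 1/(1+y/m)^(m*t), PV):
  t = 1.0000: CF_t = 5.400000, DF = 0.923361, PV = 4.986150
  t = 2.0000: CF_t = 5.400000, DF = 0.852596, PV = 4.604016
  t = 3.0000: CF_t = 5.400000, DF = 0.787254, PV = 4.251169
  t = 4.0000: CF_t = 5.400000, DF = 0.726919, PV = 3.925364
  t = 5.0000: CF_t = 5.400000, DF = 0.671209, PV = 3.624528
  t = 6.0000: CF_t = 5.400000, DF = 0.619768, PV = 3.346748
  t = 7.0000: CF_t = 105.400000, DF = 0.572270, PV = 60.317234
Price P = sum_t PV_t = 85.055209
Convexity numerator sum_t t*(t + 1/m) * CF_t / (1+y/m)^(m*t + 2):
  t = 1.0000: term = 8.502338
  t = 2.0000: term = 23.552184
  t = 3.0000: term = 43.494338
  t = 4.0000: term = 66.934961
  t = 5.0000: term = 92.707702
  t = 6.0000: term = 119.843752
  t = 7.0000: term = 2879.867643
Convexity = (1/P) * sum = 3234.902918 / 85.055209 = 38.032978

Answer: Convexity = 38.0330


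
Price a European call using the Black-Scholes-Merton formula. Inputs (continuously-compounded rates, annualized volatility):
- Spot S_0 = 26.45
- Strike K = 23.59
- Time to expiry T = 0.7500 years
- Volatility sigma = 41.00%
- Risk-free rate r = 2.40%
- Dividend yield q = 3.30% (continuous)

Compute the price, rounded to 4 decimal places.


d1 = (ln(S/K) + (r - q + 0.5*sigma^2) * T) / (sigma * sqrt(T)) = 0.48080819
d2 = d1 - sigma * sqrt(T) = 0.12573778
exp(-rT) = 0.98216103; exp(-qT) = 0.97555377
C = S_0 * exp(-qT) * N(d1) - K * exp(-rT) * N(d2)
N(d1) = 0.68467359; N(d2) = 0.55003025
C = 26.4500 * 0.97555377 * 0.68467359 - 23.5900 * 0.98216103 * 0.55003025 = 4.9232

Answer: Price = 4.9232


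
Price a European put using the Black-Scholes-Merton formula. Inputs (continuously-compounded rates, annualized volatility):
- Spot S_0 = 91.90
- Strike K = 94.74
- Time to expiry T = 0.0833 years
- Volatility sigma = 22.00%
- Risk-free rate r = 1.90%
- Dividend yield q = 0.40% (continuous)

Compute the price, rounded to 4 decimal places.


Answer: Price = 3.9666

Derivation:
d1 = (ln(S/K) + (r - q + 0.5*sigma^2) * T) / (sigma * sqrt(T)) = -0.42790069
d2 = d1 - sigma * sqrt(T) = -0.49139652
exp(-rT) = 0.99841855; exp(-qT) = 0.99966686
P = K * exp(-rT) * N(-d2) - S_0 * exp(-qT) * N(-d1)
N(-d1) = 0.66563829; N(-d2) = 0.68842699
P = 94.7400 * 0.99841855 * 0.68842699 - 91.9000 * 0.99966686 * 0.66563829 = 3.9666


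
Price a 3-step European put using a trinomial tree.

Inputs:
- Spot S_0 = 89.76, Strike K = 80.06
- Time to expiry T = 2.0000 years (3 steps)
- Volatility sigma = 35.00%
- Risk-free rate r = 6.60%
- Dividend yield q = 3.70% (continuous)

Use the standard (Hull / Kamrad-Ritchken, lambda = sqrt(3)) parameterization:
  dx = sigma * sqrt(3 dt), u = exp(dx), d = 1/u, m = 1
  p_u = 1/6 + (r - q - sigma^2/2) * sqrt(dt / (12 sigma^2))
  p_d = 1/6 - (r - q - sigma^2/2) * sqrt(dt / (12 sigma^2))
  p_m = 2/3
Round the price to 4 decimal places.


dt = T/N = 0.666667; dx = sigma*sqrt(3*dt) = 0.494975
u = exp(dx) = 1.640457; d = 1/u = 0.609586
p_u = 0.144948, p_m = 0.666667, p_d = 0.188385
Discount per step: exp(-r*dt) = 0.956954
Stock lattice S(k, j) with j the centered position index:
  k=0: S(0,+0) = 89.7600
  k=1: S(1,-1) = 54.7165; S(1,+0) = 89.7600; S(1,+1) = 147.2474
  k=2: S(2,-2) = 33.3544; S(2,-1) = 54.7165; S(2,+0) = 89.7600; S(2,+1) = 147.2474; S(2,+2) = 241.5530
  k=3: S(3,-3) = 20.3324; S(3,-2) = 33.3544; S(3,-1) = 54.7165; S(3,+0) = 89.7600; S(3,+1) = 147.2474; S(3,+2) = 241.5530; S(3,+3) = 396.2573
Terminal payoffs V(N, j) = max(K - S_T, 0):
  V(3,-3) = 59.727610; V(3,-2) = 46.705592; V(3,-1) = 25.343534; V(3,+0) = 0.000000; V(3,+1) = 0.000000; V(3,+2) = 0.000000; V(3,+3) = 0.000000
Backward induction: V(k, j) = exp(-r*dt) * [p_u * V(k+1, j+1) + p_m * V(k+1, j) + p_d * V(k+1, j-1)]
  V(2,-2) = exp(-r*dt) * [p_u*25.343534 + p_m*46.705592 + p_d*59.727610] = 44.079546
  V(2,-1) = exp(-r*dt) * [p_u*0.000000 + p_m*25.343534 + p_d*46.705592] = 24.588281
  V(2,+0) = exp(-r*dt) * [p_u*0.000000 + p_m*0.000000 + p_d*25.343534] = 4.568824
  V(2,+1) = exp(-r*dt) * [p_u*0.000000 + p_m*0.000000 + p_d*0.000000] = 0.000000
  V(2,+2) = exp(-r*dt) * [p_u*0.000000 + p_m*0.000000 + p_d*0.000000] = 0.000000
  V(1,-1) = exp(-r*dt) * [p_u*4.568824 + p_m*24.588281 + p_d*44.079546] = 24.266777
  V(1,+0) = exp(-r*dt) * [p_u*0.000000 + p_m*4.568824 + p_d*24.588281] = 7.347439
  V(1,+1) = exp(-r*dt) * [p_u*0.000000 + p_m*0.000000 + p_d*4.568824] = 0.823648
  V(0,+0) = exp(-r*dt) * [p_u*0.823648 + p_m*7.347439 + p_d*24.266777] = 9.176399

Answer: Price = V(0,0) = 9.1764


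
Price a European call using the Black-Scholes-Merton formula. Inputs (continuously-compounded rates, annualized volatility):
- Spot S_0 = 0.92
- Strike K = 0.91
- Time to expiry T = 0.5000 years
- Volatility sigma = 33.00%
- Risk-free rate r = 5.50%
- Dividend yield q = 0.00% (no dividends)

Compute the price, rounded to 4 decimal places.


Answer: Price = 0.1023

Derivation:
d1 = (ln(S/K) + (r - q + 0.5*sigma^2) * T) / (sigma * sqrt(T)) = 0.28136023
d2 = d1 - sigma * sqrt(T) = 0.04801500
exp(-rT) = 0.97287468; exp(-qT) = 1.00000000
C = S_0 * exp(-qT) * N(d1) - K * exp(-rT) * N(d2)
N(d1) = 0.61078294; N(d2) = 0.51914785
C = 0.9200 * 1.00000000 * 0.61078294 - 0.9100 * 0.97287468 * 0.51914785 = 0.1023


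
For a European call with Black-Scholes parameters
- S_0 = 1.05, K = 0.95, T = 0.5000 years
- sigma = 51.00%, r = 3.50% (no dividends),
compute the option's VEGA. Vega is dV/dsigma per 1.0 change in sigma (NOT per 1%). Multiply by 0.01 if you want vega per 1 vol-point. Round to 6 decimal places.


d1 = 0.5063673700; d2 = 0.1457429116
phi(d1) = 0.3509391298; exp(-qT) = 1.0000000000; exp(-rT) = 0.9826522357
Vega = S * exp(-qT) * phi(d1) * sqrt(T) = 1.0500 * 1.0000000000 * 0.3509391298 * 0.7071067812 = 0.260559

Answer: Vega = 0.260559


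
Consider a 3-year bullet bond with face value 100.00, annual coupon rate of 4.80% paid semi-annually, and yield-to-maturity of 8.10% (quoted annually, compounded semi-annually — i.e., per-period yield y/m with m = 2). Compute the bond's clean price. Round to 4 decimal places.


Answer: Price = 91.3645

Derivation:
Coupon per period c = face * coupon_rate / m = 2.400000
Periods per year m = 2; per-period yield y/m = 0.040500
Number of cashflows N = 6
Cashflows (t years, CF_t, discount factor 1/(1+y/m)^(m*t), PV):
  t = 0.5000: CF_t = 2.400000, DF = 0.961076, PV = 2.306583
  t = 1.0000: CF_t = 2.400000, DF = 0.923668, PV = 2.216803
  t = 1.5000: CF_t = 2.400000, DF = 0.887715, PV = 2.130517
  t = 2.0000: CF_t = 2.400000, DF = 0.853162, PV = 2.047590
  t = 2.5000: CF_t = 2.400000, DF = 0.819954, PV = 1.967890
  t = 3.0000: CF_t = 102.400000, DF = 0.788039, PV = 80.695153
Price P = sum_t PV_t = 91.364536


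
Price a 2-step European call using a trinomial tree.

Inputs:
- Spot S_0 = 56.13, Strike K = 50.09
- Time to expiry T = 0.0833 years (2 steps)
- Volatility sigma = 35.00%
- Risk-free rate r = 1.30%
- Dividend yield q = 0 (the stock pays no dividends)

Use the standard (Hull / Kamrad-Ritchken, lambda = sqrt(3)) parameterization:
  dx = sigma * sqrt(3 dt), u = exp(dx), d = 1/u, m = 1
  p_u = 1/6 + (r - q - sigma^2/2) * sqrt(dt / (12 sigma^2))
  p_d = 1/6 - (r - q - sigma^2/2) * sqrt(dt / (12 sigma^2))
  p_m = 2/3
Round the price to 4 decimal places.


dt = T/N = 0.041650; dx = sigma*sqrt(3*dt) = 0.123719
u = exp(dx) = 1.131698; d = 1/u = 0.883628
p_u = 0.158545, p_m = 0.666667, p_d = 0.174788
Discount per step: exp(-r*dt) = 0.999459
Stock lattice S(k, j) with j the centered position index:
  k=0: S(0,+0) = 56.1300
  k=1: S(1,-1) = 49.5980; S(1,+0) = 56.1300; S(1,+1) = 63.5222
  k=2: S(2,-2) = 43.8262; S(2,-1) = 49.5980; S(2,+0) = 56.1300; S(2,+1) = 63.5222; S(2,+2) = 71.8879
Terminal payoffs V(N, j) = max(S_T - K, 0):
  V(2,-2) = 0.000000; V(2,-1) = 0.000000; V(2,+0) = 6.040000; V(2,+1) = 13.432194; V(2,+2) = 21.797924
Backward induction: V(k, j) = exp(-r*dt) * [p_u * V(k+1, j+1) + p_m * V(k+1, j) + p_d * V(k+1, j-1)]
  V(1,-1) = exp(-r*dt) * [p_u*6.040000 + p_m*0.000000 + p_d*0.000000] = 0.957093
  V(1,+0) = exp(-r*dt) * [p_u*13.432194 + p_m*6.040000 + p_d*0.000000] = 6.152941
  V(1,+1) = exp(-r*dt) * [p_u*21.797924 + p_m*13.432194 + p_d*6.040000] = 13.459180
  V(0,+0) = exp(-r*dt) * [p_u*13.459180 + p_m*6.152941 + p_d*0.957093] = 6.399669

Answer: Price = V(0,0) = 6.3997


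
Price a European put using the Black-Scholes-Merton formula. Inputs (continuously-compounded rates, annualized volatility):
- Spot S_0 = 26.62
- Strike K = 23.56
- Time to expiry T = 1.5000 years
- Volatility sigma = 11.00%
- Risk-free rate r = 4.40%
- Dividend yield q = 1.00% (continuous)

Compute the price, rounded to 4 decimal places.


Answer: Price = 0.1521

Derivation:
d1 = (ln(S/K) + (r - q + 0.5*sigma^2) * T) / (sigma * sqrt(T)) = 1.35232212
d2 = d1 - sigma * sqrt(T) = 1.21760019
exp(-rT) = 0.93613086; exp(-qT) = 0.98511194
P = K * exp(-rT) * N(-d2) - S_0 * exp(-qT) * N(-d1)
N(-d1) = 0.08813615; N(-d2) = 0.11168797
P = 23.5600 * 0.93613086 * 0.11168797 - 26.6200 * 0.98511194 * 0.08813615 = 0.1521


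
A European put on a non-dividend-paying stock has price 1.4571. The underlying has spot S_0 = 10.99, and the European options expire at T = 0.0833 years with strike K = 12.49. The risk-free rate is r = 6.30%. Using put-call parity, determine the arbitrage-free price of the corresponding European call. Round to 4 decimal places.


Put-call parity: C - P = S_0 * exp(-qT) - K * exp(-rT).
S_0 * exp(-qT) = 10.9900 * 1.00000000 = 10.99000000
K * exp(-rT) = 12.4900 * 0.99476585 = 12.42462542
C = P + S*exp(-qT) - K*exp(-rT)
C = 1.4571 + 10.99000000 - 12.42462542 = 0.0225

Answer: Call price = 0.0225


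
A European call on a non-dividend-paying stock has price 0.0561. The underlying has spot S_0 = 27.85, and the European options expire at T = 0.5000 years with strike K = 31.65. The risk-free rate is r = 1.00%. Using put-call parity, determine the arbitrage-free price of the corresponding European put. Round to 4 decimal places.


Answer: Put price = 3.6982

Derivation:
Put-call parity: C - P = S_0 * exp(-qT) - K * exp(-rT).
S_0 * exp(-qT) = 27.8500 * 1.00000000 = 27.85000000
K * exp(-rT) = 31.6500 * 0.99501248 = 31.49214497
P = C - S*exp(-qT) + K*exp(-rT)
P = 0.0561 - 27.85000000 + 31.49214497 = 3.6982


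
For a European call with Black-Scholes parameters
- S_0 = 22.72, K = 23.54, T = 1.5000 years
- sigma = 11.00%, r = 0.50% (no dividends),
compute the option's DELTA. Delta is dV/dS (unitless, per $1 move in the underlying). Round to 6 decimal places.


Answer: Delta = 0.444273

Derivation:
d1 = -0.1401442746; d2 = -0.2748662105
phi(d1) = 0.3950437574; exp(-qT) = 1.0000000000; exp(-rT) = 0.9925280548
N(d1) = 0.4442729998
Delta = exp(-qT) * N(d1) = 1.0000000000 * 0.4442729998 = 0.444273


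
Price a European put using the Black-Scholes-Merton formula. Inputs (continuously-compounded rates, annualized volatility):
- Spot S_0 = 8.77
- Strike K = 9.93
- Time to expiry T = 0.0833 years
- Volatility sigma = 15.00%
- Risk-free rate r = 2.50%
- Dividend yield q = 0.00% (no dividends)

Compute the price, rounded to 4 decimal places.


d1 = (ln(S/K) + (r - q + 0.5*sigma^2) * T) / (sigma * sqrt(T)) = -2.79964754
d2 = d1 - sigma * sqrt(T) = -2.84294015
exp(-rT) = 0.99791967; exp(-qT) = 1.00000000
P = K * exp(-rT) * N(-d2) - S_0 * exp(-qT) * N(-d1)
N(-d1) = 0.99744208; N(-d2) = 0.99776503
P = 9.9300 * 0.99791967 * 0.99776503 - 8.7700 * 1.00000000 * 0.99744208 = 1.1396

Answer: Price = 1.1396


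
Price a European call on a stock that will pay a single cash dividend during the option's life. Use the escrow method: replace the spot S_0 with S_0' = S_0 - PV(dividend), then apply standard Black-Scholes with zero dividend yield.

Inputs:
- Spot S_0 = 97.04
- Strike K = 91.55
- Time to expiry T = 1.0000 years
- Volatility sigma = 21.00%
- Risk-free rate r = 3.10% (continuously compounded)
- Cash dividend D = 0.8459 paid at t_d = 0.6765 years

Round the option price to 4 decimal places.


PV(D) = D * exp(-r * t_d) = 0.8459 * 0.97924687 = 0.82834493
S_0' = S_0 - PV(D) = 97.0400 - 0.82834493 = 96.21165507
d1 = (ln(S_0'/K) + (r + sigma^2/2)*T) / (sigma*sqrt(T)) = 0.48912016
d2 = d1 - sigma*sqrt(T) = 0.27912016
exp(-rT) = 0.96947557
N(d1) = 0.68762169; N(d2) = 0.60992369
C = S_0' * N(d1) - K * exp(-rT) * N(d2) = 96.21165507 * 0.68762169 - 91.5500 * 0.96947557 * 0.60992369 = 12.0231

Answer: Price = 12.0231


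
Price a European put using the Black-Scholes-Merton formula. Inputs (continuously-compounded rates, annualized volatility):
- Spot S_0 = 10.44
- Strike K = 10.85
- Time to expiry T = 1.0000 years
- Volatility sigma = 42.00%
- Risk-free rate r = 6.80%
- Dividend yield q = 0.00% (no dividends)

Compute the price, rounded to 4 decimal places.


d1 = (ln(S/K) + (r - q + 0.5*sigma^2) * T) / (sigma * sqrt(T)) = 0.28018929
d2 = d1 - sigma * sqrt(T) = -0.13981071
exp(-rT) = 0.93426047; exp(-qT) = 1.00000000
P = K * exp(-rT) * N(-d2) - S_0 * exp(-qT) * N(-d1)
N(-d1) = 0.38966614; N(-d2) = 0.55559522
P = 10.8500 * 0.93426047 * 0.55559522 - 10.4400 * 1.00000000 * 0.38966614 = 1.5638

Answer: Price = 1.5638


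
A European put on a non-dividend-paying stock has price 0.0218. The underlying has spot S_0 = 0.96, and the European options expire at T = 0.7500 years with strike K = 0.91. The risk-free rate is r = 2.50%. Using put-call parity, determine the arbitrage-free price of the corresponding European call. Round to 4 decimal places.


Put-call parity: C - P = S_0 * exp(-qT) - K * exp(-rT).
S_0 * exp(-qT) = 0.9600 * 1.00000000 = 0.96000000
K * exp(-rT) = 0.9100 * 0.98142469 = 0.89309647
C = P + S*exp(-qT) - K*exp(-rT)
C = 0.0218 + 0.96000000 - 0.89309647 = 0.0887

Answer: Call price = 0.0887


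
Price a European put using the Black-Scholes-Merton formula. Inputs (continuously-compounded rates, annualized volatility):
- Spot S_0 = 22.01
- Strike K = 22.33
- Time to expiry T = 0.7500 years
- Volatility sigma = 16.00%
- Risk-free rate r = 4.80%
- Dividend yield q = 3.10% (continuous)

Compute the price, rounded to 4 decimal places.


Answer: Price = 1.2070

Derivation:
d1 = (ln(S/K) + (r - q + 0.5*sigma^2) * T) / (sigma * sqrt(T)) = 0.05712758
d2 = d1 - sigma * sqrt(T) = -0.08143648
exp(-rT) = 0.96464029; exp(-qT) = 0.97701820
P = K * exp(-rT) * N(-d2) - S_0 * exp(-qT) * N(-d1)
N(-d1) = 0.47722178; N(-d2) = 0.53245258
P = 22.3300 * 0.96464029 * 0.53245258 - 22.0100 * 0.97701820 * 0.47722178 = 1.2070


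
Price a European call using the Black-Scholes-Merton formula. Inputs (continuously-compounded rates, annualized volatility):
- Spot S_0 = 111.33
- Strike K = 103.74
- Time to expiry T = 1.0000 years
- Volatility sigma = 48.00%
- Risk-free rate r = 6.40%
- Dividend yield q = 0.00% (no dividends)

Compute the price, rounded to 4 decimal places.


Answer: Price = 27.5537

Derivation:
d1 = (ln(S/K) + (r - q + 0.5*sigma^2) * T) / (sigma * sqrt(T)) = 0.52043957
d2 = d1 - sigma * sqrt(T) = 0.04043957
exp(-rT) = 0.93800500; exp(-qT) = 1.00000000
C = S_0 * exp(-qT) * N(d1) - K * exp(-rT) * N(d2)
N(d1) = 0.69862138; N(d2) = 0.51612866
C = 111.3300 * 1.00000000 * 0.69862138 - 103.7400 * 0.93800500 * 0.51612866 = 27.5537


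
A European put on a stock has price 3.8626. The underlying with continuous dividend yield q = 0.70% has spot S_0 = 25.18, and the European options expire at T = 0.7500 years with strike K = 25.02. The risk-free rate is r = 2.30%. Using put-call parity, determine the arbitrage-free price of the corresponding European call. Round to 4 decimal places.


Answer: Call price = 4.3186

Derivation:
Put-call parity: C - P = S_0 * exp(-qT) - K * exp(-rT).
S_0 * exp(-qT) = 25.1800 * 0.99476376 = 25.04815141
K * exp(-rT) = 25.0200 * 0.98289793 = 24.59210619
C = P + S*exp(-qT) - K*exp(-rT)
C = 3.8626 + 25.04815141 - 24.59210619 = 4.3186


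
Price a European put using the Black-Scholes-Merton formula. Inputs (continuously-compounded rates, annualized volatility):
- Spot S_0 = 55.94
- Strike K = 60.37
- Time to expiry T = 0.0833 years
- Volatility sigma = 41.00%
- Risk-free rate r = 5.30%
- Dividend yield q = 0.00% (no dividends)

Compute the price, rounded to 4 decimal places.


d1 = (ln(S/K) + (r - q + 0.5*sigma^2) * T) / (sigma * sqrt(T)) = -0.54757564
d2 = d1 - sigma * sqrt(T) = -0.66590877
exp(-rT) = 0.99559483; exp(-qT) = 1.00000000
P = K * exp(-rT) * N(-d2) - S_0 * exp(-qT) * N(-d1)
N(-d1) = 0.70800834; N(-d2) = 0.74726529
P = 60.3700 * 0.99559483 * 0.74726529 - 55.9400 * 1.00000000 * 0.70800834 = 5.3077

Answer: Price = 5.3077


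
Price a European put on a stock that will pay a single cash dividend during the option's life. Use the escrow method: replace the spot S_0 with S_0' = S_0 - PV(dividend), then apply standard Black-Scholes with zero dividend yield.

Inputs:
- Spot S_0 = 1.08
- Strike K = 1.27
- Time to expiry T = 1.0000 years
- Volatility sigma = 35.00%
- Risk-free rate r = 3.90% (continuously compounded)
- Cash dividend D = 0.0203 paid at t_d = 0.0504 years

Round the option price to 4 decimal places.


Answer: Price = 0.2520

Derivation:
PV(D) = D * exp(-r * t_d) = 0.0203 * 0.99803633 = 0.02026014
S_0' = S_0 - PV(D) = 1.0800 - 0.02026014 = 1.05973986
d1 = (ln(S_0'/K) + (r + sigma^2/2)*T) / (sigma*sqrt(T)) = -0.23069553
d2 = d1 - sigma*sqrt(T) = -0.58069553
exp(-rT) = 0.96175071
N(-d1) = 0.59122433; N(-d2) = 0.71927716
P = K * exp(-rT) * N(-d2) - S_0' * N(-d1) = 1.2700 * 0.96175071 * 0.71927716 - 1.05973986 * 0.59122433 = 0.2520


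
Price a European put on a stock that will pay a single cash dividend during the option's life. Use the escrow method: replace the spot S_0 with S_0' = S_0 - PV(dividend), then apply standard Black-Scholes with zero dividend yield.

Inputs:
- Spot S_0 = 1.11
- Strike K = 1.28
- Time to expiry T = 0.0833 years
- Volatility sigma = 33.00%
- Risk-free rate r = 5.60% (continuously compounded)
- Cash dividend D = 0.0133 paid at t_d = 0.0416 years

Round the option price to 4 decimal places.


Answer: Price = 0.1801

Derivation:
PV(D) = D * exp(-r * t_d) = 0.0133 * 0.99767311 = 0.01326905
S_0' = S_0 - PV(D) = 1.1100 - 0.01326905 = 1.09673095
d1 = (ln(S_0'/K) + (r + sigma^2/2)*T) / (sigma*sqrt(T)) = -1.52582945
d2 = d1 - sigma*sqrt(T) = -1.62107319
exp(-rT) = 0.99534606
N(-d1) = 0.93647383; N(-d2) = 0.94749903
P = K * exp(-rT) * N(-d2) - S_0' * N(-d1) = 1.2800 * 0.99534606 * 0.94749903 - 1.09673095 * 0.93647383 = 0.1801


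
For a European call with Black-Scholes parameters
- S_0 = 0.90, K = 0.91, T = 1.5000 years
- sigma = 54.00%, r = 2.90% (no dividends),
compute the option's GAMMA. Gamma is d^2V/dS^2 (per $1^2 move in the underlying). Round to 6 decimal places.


d1 = 0.3797467594; d2 = -0.2816154712
phi(d1) = 0.3711895858; exp(-qT) = 1.0000000000; exp(-rT) = 0.9574325541
Gamma = exp(-qT) * phi(d1) / (S * sigma * sqrt(T)) = 1.0000000000 * 0.3711895858 / (0.9000 * 0.5400 * 1.2247448714) = 0.623611

Answer: Gamma = 0.623611


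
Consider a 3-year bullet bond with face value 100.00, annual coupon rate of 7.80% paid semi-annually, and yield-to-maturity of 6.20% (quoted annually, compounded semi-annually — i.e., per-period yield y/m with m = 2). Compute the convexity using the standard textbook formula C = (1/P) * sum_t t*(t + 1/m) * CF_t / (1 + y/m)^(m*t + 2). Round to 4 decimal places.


Answer: Convexity = 8.7367

Derivation:
Coupon per period c = face * coupon_rate / m = 3.900000
Periods per year m = 2; per-period yield y/m = 0.031000
Number of cashflows N = 6
Cashflows (t years, CF_t, discount factor 1/(1+y/m)^(m*t), PV):
  t = 0.5000: CF_t = 3.900000, DF = 0.969932, PV = 3.782735
  t = 1.0000: CF_t = 3.900000, DF = 0.940768, PV = 3.668996
  t = 1.5000: CF_t = 3.900000, DF = 0.912481, PV = 3.558677
  t = 2.0000: CF_t = 3.900000, DF = 0.885045, PV = 3.451675
  t = 2.5000: CF_t = 3.900000, DF = 0.858434, PV = 3.347891
  t = 3.0000: CF_t = 103.900000, DF = 0.832622, PV = 86.509451
Price P = sum_t PV_t = 104.319426
Convexity numerator sum_t t*(t + 1/m) * CF_t / (1+y/m)^(m*t + 2):
  t = 0.5000: term = 1.779339
  t = 1.0000: term = 5.177513
  t = 1.5000: term = 10.043672
  t = 2.0000: term = 16.236134
  t = 2.5000: term = 23.621921
  t = 3.0000: term = 854.546155
Convexity = (1/P) * sum = 911.404734 / 104.319426 = 8.736673


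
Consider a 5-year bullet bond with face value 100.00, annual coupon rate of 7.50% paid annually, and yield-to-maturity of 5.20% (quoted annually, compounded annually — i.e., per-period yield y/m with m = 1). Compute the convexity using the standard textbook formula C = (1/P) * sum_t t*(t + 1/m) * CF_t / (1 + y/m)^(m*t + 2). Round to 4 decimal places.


Answer: Convexity = 22.6723

Derivation:
Coupon per period c = face * coupon_rate / m = 7.500000
Periods per year m = 1; per-period yield y/m = 0.052000
Number of cashflows N = 5
Cashflows (t years, CF_t, discount factor 1/(1+y/m)^(m*t), PV):
  t = 1.0000: CF_t = 7.500000, DF = 0.950570, PV = 7.129278
  t = 2.0000: CF_t = 7.500000, DF = 0.903584, PV = 6.776880
  t = 3.0000: CF_t = 7.500000, DF = 0.858920, PV = 6.441901
  t = 4.0000: CF_t = 7.500000, DF = 0.816464, PV = 6.123480
  t = 5.0000: CF_t = 107.500000, DF = 0.776106, PV = 83.431445
Price P = sum_t PV_t = 109.902983
Convexity numerator sum_t t*(t + 1/m) * CF_t / (1+y/m)^(m*t + 2):
  t = 1.0000: term = 12.883802
  t = 2.0000: term = 36.740880
  t = 3.0000: term = 69.849582
  t = 4.0000: term = 110.661568
  t = 5.0000: term = 2261.619501
Convexity = (1/P) * sum = 2491.755333 / 109.902983 = 22.672318


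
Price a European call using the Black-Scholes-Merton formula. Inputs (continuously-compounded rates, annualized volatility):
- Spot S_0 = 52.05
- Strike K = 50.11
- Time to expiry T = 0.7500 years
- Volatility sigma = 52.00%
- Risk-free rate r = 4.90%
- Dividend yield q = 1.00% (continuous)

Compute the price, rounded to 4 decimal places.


Answer: Price = 10.6812

Derivation:
d1 = (ln(S/K) + (r - q + 0.5*sigma^2) * T) / (sigma * sqrt(T)) = 0.37446540
d2 = d1 - sigma * sqrt(T) = -0.07586781
exp(-rT) = 0.96391708; exp(-qT) = 0.99252805
C = S_0 * exp(-qT) * N(d1) - K * exp(-rT) * N(d2)
N(d1) = 0.64597095; N(d2) = 0.46976213
C = 52.0500 * 0.99252805 * 0.64597095 - 50.1100 * 0.96391708 * 0.46976213 = 10.6812


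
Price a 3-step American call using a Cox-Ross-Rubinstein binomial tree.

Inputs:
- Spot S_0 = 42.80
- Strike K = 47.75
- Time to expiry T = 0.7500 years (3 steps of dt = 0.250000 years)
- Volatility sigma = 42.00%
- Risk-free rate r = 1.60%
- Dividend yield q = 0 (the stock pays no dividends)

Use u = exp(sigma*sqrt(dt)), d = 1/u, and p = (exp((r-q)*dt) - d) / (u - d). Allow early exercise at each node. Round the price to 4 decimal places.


Answer: Price = V(0,0) = 4.7776

Derivation:
dt = T/N = 0.250000
u = exp(sigma*sqrt(dt)) = 1.233678; d = 1/u = 0.810584
p = (exp((r-q)*dt) - d) / (u - d) = 0.457165
Discount per step: exp(-r*dt) = 0.996008
Stock lattice S(k, i) with i counting down-moves:
  k=0: S(0,0) = 42.8000
  k=1: S(1,0) = 52.8014; S(1,1) = 34.6930
  k=2: S(2,0) = 65.1400; S(2,1) = 42.8000; S(2,2) = 28.1216
  k=3: S(3,0) = 80.3617; S(3,1) = 52.8014; S(3,2) = 34.6930; S(3,3) = 22.7949
Terminal payoffs V(N, i) = max(S_T - K, 0):
  V(3,0) = 32.611733; V(3,1) = 5.051421; V(3,2) = 0.000000; V(3,3) = 0.000000
Backward induction: V(k, i) = exp(-r*dt) * [p * V(k+1, i) + (1-p) * V(k+1, i+1)]; then take max(V_cont, immediate exercise) for American.
  V(2,0) = exp(-r*dt) * [p*32.611733 + (1-p)*5.051421] = 17.580573; exercise = 17.389955; V(2,0) = max -> 17.580573
  V(2,1) = exp(-r*dt) * [p*5.051421 + (1-p)*0.000000] = 2.300115; exercise = 0.000000; V(2,1) = max -> 2.300115
  V(2,2) = exp(-r*dt) * [p*0.000000 + (1-p)*0.000000] = 0.000000; exercise = 0.000000; V(2,2) = max -> 0.000000
  V(1,0) = exp(-r*dt) * [p*17.580573 + (1-p)*2.300115] = 9.248739; exercise = 5.051421; V(1,0) = max -> 9.248739
  V(1,1) = exp(-r*dt) * [p*2.300115 + (1-p)*0.000000] = 1.047335; exercise = 0.000000; V(1,1) = max -> 1.047335
  V(0,0) = exp(-r*dt) * [p*9.248739 + (1-p)*1.047335] = 4.777583; exercise = 0.000000; V(0,0) = max -> 4.777583


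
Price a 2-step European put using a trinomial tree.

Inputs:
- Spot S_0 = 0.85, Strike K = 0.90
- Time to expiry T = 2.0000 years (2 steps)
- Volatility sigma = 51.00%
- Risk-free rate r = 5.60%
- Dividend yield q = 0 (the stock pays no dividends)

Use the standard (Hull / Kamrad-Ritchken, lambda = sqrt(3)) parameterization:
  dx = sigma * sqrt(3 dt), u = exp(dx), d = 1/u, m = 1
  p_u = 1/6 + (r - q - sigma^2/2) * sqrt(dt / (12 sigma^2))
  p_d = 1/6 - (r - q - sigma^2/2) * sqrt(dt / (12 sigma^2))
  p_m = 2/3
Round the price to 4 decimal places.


dt = T/N = 1.000000; dx = sigma*sqrt(3*dt) = 0.883346
u = exp(dx) = 2.418980; d = 1/u = 0.413397
p_u = 0.124752, p_m = 0.666667, p_d = 0.208581
Discount per step: exp(-r*dt) = 0.945539
Stock lattice S(k, j) with j the centered position index:
  k=0: S(0,+0) = 0.8500
  k=1: S(1,-1) = 0.3514; S(1,+0) = 0.8500; S(1,+1) = 2.0561
  k=2: S(2,-2) = 0.1453; S(2,-1) = 0.3514; S(2,+0) = 0.8500; S(2,+1) = 2.0561; S(2,+2) = 4.9737
Terminal payoffs V(N, j) = max(K - S_T, 0):
  V(2,-2) = 0.754737; V(2,-1) = 0.548612; V(2,+0) = 0.050000; V(2,+1) = 0.000000; V(2,+2) = 0.000000
Backward induction: V(k, j) = exp(-r*dt) * [p_u * V(k+1, j+1) + p_m * V(k+1, j) + p_d * V(k+1, j-1)]
  V(1,-1) = exp(-r*dt) * [p_u*0.050000 + p_m*0.548612 + p_d*0.754737] = 0.500571
  V(1,+0) = exp(-r*dt) * [p_u*0.000000 + p_m*0.050000 + p_d*0.548612] = 0.139716
  V(1,+1) = exp(-r*dt) * [p_u*0.000000 + p_m*0.000000 + p_d*0.050000] = 0.009861
  V(0,+0) = exp(-r*dt) * [p_u*0.009861 + p_m*0.139716 + p_d*0.500571] = 0.187958

Answer: Price = V(0,0) = 0.1880


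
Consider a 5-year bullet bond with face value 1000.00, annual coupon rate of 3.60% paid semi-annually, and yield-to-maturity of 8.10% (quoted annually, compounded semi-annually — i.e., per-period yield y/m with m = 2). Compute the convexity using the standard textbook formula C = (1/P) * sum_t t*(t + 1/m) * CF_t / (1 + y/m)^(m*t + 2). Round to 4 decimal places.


Answer: Convexity = 22.5279

Derivation:
Coupon per period c = face * coupon_rate / m = 18.000000
Periods per year m = 2; per-period yield y/m = 0.040500
Number of cashflows N = 10
Cashflows (t years, CF_t, discount factor 1/(1+y/m)^(m*t), PV):
  t = 0.5000: CF_t = 18.000000, DF = 0.961076, PV = 17.299375
  t = 1.0000: CF_t = 18.000000, DF = 0.923668, PV = 16.626021
  t = 1.5000: CF_t = 18.000000, DF = 0.887715, PV = 15.978877
  t = 2.0000: CF_t = 18.000000, DF = 0.853162, PV = 15.356922
  t = 2.5000: CF_t = 18.000000, DF = 0.819954, PV = 14.759175
  t = 3.0000: CF_t = 18.000000, DF = 0.788039, PV = 14.184695
  t = 3.5000: CF_t = 18.000000, DF = 0.757365, PV = 13.632576
  t = 4.0000: CF_t = 18.000000, DF = 0.727886, PV = 13.101947
  t = 4.5000: CF_t = 18.000000, DF = 0.699554, PV = 12.591972
  t = 5.0000: CF_t = 1018.000000, DF = 0.672325, PV = 684.426683
Price P = sum_t PV_t = 817.958242
Convexity numerator sum_t t*(t + 1/m) * CF_t / (1+y/m)^(m*t + 2):
  t = 0.5000: term = 7.989438
  t = 1.0000: term = 23.035382
  t = 1.5000: term = 44.277525
  t = 2.0000: term = 70.923474
  t = 2.5000: term = 102.244317
  t = 3.0000: term = 137.570440
  t = 3.5000: term = 176.287606
  t = 4.0000: term = 217.833247
  t = 4.5000: term = 261.692992
  t = 5.0000: term = 17385.030513
Convexity = (1/P) * sum = 18426.884935 / 817.958242 = 22.527904


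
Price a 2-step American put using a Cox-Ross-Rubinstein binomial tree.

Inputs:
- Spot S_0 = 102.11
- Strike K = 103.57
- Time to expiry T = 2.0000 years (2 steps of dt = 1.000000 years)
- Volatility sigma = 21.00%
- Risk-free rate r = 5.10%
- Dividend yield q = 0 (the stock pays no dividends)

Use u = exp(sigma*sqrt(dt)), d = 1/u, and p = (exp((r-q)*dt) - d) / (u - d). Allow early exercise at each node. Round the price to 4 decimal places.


dt = T/N = 1.000000
u = exp(sigma*sqrt(dt)) = 1.233678; d = 1/u = 0.810584
p = (exp((r-q)*dt) - d) / (u - d) = 0.571359
Discount per step: exp(-r*dt) = 0.950279
Stock lattice S(k, i) with i counting down-moves:
  k=0: S(0,0) = 102.1100
  k=1: S(1,0) = 125.9709; S(1,1) = 82.7688
  k=2: S(2,0) = 155.4075; S(2,1) = 102.1100; S(2,2) = 67.0911
Terminal payoffs V(N, i) = max(K - S_T, 0):
  V(2,0) = 0.000000; V(2,1) = 1.460000; V(2,2) = 36.478949
Backward induction: V(k, i) = exp(-r*dt) * [p * V(k+1, i) + (1-p) * V(k+1, i+1)]; then take max(V_cont, immediate exercise) for American.
  V(1,0) = exp(-r*dt) * [p*0.000000 + (1-p)*1.460000] = 0.594699; exercise = 0.000000; V(1,0) = max -> 0.594699
  V(1,1) = exp(-r*dt) * [p*1.460000 + (1-p)*36.478949] = 15.651605; exercise = 20.801243; V(1,1) = max -> 20.801243
  V(0,0) = exp(-r*dt) * [p*0.594699 + (1-p)*20.801243] = 8.795820; exercise = 1.460000; V(0,0) = max -> 8.795820

Answer: Price = V(0,0) = 8.7958


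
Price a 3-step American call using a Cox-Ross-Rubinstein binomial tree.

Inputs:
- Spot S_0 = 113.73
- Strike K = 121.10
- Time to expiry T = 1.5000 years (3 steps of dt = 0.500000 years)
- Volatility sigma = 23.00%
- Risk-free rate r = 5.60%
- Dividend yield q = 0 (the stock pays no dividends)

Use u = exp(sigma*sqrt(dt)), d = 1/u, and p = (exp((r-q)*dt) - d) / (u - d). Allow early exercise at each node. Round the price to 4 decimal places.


dt = T/N = 0.500000
u = exp(sigma*sqrt(dt)) = 1.176607; d = 1/u = 0.849902
p = (exp((r-q)*dt) - d) / (u - d) = 0.546346
Discount per step: exp(-r*dt) = 0.972388
Stock lattice S(k, i) with i counting down-moves:
  k=0: S(0,0) = 113.7300
  k=1: S(1,0) = 133.8155; S(1,1) = 96.6593
  k=2: S(2,0) = 157.4482; S(2,1) = 113.7300; S(2,2) = 82.1509
  k=3: S(3,0) = 185.2546; S(3,1) = 133.8155; S(3,2) = 96.6593; S(3,3) = 69.8202
Terminal payoffs V(N, i) = max(S_T - K, 0):
  V(3,0) = 64.154563; V(3,1) = 12.715472; V(3,2) = 0.000000; V(3,3) = 0.000000
Backward induction: V(k, i) = exp(-r*dt) * [p * V(k+1, i) + (1-p) * V(k+1, i+1)]; then take max(V_cont, immediate exercise) for American.
  V(2,0) = exp(-r*dt) * [p*64.154563 + (1-p)*12.715472] = 39.691941; exercise = 36.348172; V(2,0) = max -> 39.691941
  V(2,1) = exp(-r*dt) * [p*12.715472 + (1-p)*0.000000] = 6.755230; exercise = 0.000000; V(2,1) = max -> 6.755230
  V(2,2) = exp(-r*dt) * [p*0.000000 + (1-p)*0.000000] = 0.000000; exercise = 0.000000; V(2,2) = max -> 0.000000
  V(1,0) = exp(-r*dt) * [p*39.691941 + (1-p)*6.755230] = 24.066684; exercise = 12.715472; V(1,0) = max -> 24.066684
  V(1,1) = exp(-r*dt) * [p*6.755230 + (1-p)*0.000000] = 3.588788; exercise = 0.000000; V(1,1) = max -> 3.588788
  V(0,0) = exp(-r*dt) * [p*24.066684 + (1-p)*3.588788] = 14.368795; exercise = 0.000000; V(0,0) = max -> 14.368795

Answer: Price = V(0,0) = 14.3688


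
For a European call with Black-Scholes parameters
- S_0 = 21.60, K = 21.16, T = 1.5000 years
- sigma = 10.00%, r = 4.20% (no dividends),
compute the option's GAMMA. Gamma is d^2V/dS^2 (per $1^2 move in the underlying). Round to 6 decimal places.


d1 = 0.7436708643; d2 = 0.6211963771
phi(d1) = 0.3025642249; exp(-qT) = 1.0000000000; exp(-rT) = 0.9389434737
Gamma = exp(-qT) * phi(d1) / (S * sigma * sqrt(T)) = 1.0000000000 * 0.3025642249 / (21.6000 * 0.1000 * 1.2247448714) = 0.114372

Answer: Gamma = 0.114372


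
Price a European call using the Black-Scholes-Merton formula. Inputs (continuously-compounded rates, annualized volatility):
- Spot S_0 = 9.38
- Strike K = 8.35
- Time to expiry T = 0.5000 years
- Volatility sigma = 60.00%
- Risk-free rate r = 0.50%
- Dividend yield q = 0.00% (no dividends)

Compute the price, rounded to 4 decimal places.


d1 = (ln(S/K) + (r - q + 0.5*sigma^2) * T) / (sigma * sqrt(T)) = 0.49218927
d2 = d1 - sigma * sqrt(T) = 0.06792521
exp(-rT) = 0.99750312; exp(-qT) = 1.00000000
C = S_0 * exp(-qT) * N(d1) - K * exp(-rT) * N(d2)
N(d1) = 0.68870723; N(d2) = 0.52707741
C = 9.3800 * 1.00000000 * 0.68870723 - 8.3500 * 0.99750312 * 0.52707741 = 2.0700

Answer: Price = 2.0700


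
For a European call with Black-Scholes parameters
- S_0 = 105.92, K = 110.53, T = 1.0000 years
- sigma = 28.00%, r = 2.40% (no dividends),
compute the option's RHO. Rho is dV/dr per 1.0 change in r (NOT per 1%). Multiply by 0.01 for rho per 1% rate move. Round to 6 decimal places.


d1 = 0.0735611245; d2 = -0.2064388755
phi(d1) = 0.3978643533; exp(-qT) = 1.0000000000; exp(-rT) = 0.9762857098
N(d2) = 0.4182240533
Rho = K*T*exp(-rT)*N(d2) = 110.5300 * 1.0000 * 0.9762857098 * 0.4182240533 = 45.130081

Answer: Rho = 45.130081


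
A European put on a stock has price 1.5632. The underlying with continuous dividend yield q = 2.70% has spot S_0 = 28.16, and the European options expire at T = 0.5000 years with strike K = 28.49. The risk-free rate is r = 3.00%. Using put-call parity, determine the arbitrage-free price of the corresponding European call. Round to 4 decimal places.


Answer: Call price = 1.2798

Derivation:
Put-call parity: C - P = S_0 * exp(-qT) - K * exp(-rT).
S_0 * exp(-qT) = 28.1600 * 0.98659072 = 27.78239457
K * exp(-rT) = 28.4900 * 0.98511194 = 28.06583916
C = P + S*exp(-qT) - K*exp(-rT)
C = 1.5632 + 27.78239457 - 28.06583916 = 1.2798


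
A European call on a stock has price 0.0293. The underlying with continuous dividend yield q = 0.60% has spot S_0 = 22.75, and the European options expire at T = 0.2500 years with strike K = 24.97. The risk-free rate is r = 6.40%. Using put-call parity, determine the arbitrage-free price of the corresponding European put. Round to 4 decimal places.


Put-call parity: C - P = S_0 * exp(-qT) - K * exp(-rT).
S_0 * exp(-qT) = 22.7500 * 0.99850112 = 22.71590058
K * exp(-rT) = 24.9700 * 0.98412732 = 24.57365918
P = C - S*exp(-qT) + K*exp(-rT)
P = 0.0293 - 22.71590058 + 24.57365918 = 1.8871

Answer: Put price = 1.8871


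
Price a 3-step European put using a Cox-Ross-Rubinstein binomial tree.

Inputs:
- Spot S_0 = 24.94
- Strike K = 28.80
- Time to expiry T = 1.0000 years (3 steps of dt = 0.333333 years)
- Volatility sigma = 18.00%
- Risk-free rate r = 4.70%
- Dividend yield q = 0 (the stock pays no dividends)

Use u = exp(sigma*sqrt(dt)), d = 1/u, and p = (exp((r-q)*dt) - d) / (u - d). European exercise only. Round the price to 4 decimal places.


Answer: Price = V(0,0) = 3.3727

Derivation:
dt = T/N = 0.333333
u = exp(sigma*sqrt(dt)) = 1.109515; d = 1/u = 0.901295
p = (exp((r-q)*dt) - d) / (u - d) = 0.549876
Discount per step: exp(-r*dt) = 0.984455
Stock lattice S(k, i) with i counting down-moves:
  k=0: S(0,0) = 24.9400
  k=1: S(1,0) = 27.6713; S(1,1) = 22.4783
  k=2: S(2,0) = 30.7017; S(2,1) = 24.9400; S(2,2) = 20.2596
  k=3: S(3,0) = 34.0640; S(3,1) = 27.6713; S(3,2) = 22.4783; S(3,3) = 18.2598
Terminal payoffs V(N, i) = max(K - S_T, 0):
  V(3,0) = 0.000000; V(3,1) = 1.128694; V(3,2) = 6.321711; V(3,3) = 10.540166
Backward induction: V(k, i) = exp(-r*dt) * [p * V(k+1, i) + (1-p) * V(k+1, i+1)].
  V(2,0) = exp(-r*dt) * [p*0.000000 + (1-p)*1.128694] = 0.500155
  V(2,1) = exp(-r*dt) * [p*1.128694 + (1-p)*6.321711] = 3.412316
  V(2,2) = exp(-r*dt) * [p*6.321711 + (1-p)*10.540166] = 8.092755
  V(1,0) = exp(-r*dt) * [p*0.500155 + (1-p)*3.412316] = 1.782838
  V(1,1) = exp(-r*dt) * [p*3.412316 + (1-p)*8.092755] = 5.433302
  V(0,0) = exp(-r*dt) * [p*1.782838 + (1-p)*5.433302] = 3.372744


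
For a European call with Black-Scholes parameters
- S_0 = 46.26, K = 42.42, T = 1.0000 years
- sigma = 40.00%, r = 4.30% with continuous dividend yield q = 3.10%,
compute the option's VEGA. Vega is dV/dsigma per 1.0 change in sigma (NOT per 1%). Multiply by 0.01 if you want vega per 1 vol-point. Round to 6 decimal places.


d1 = 0.4466442692; d2 = 0.0466442692
phi(d1) = 0.3610697649; exp(-qT) = 0.9694755731; exp(-rT) = 0.9579113901
Vega = S * exp(-qT) * phi(d1) * sqrt(T) = 46.2600 * 0.9694755731 * 0.3610697649 * 1.0000000000 = 16.193235

Answer: Vega = 16.193235


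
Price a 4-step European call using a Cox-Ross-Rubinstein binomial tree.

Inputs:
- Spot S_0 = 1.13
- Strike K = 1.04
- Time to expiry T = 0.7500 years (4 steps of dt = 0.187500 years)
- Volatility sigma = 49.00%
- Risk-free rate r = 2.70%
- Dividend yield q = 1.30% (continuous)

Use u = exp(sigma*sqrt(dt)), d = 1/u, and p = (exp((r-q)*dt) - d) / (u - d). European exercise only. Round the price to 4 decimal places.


dt = T/N = 0.187500
u = exp(sigma*sqrt(dt)) = 1.236366; d = 1/u = 0.808822
p = (exp((r-q)*dt) - d) / (u - d) = 0.453302
Discount per step: exp(-r*dt) = 0.994950
Stock lattice S(k, i) with i counting down-moves:
  k=0: S(0,0) = 1.1300
  k=1: S(1,0) = 1.3971; S(1,1) = 0.9140
  k=2: S(2,0) = 1.7273; S(2,1) = 1.1300; S(2,2) = 0.7392
  k=3: S(3,0) = 2.1356; S(3,1) = 1.3971; S(3,2) = 0.9140; S(3,3) = 0.5979
  k=4: S(4,0) = 2.6404; S(4,1) = 1.7273; S(4,2) = 1.1300; S(4,3) = 0.7392; S(4,4) = 0.4836
Terminal payoffs V(N, i) = max(S_T - K, 0):
  V(4,0) = 1.600379; V(4,1) = 0.687318; V(4,2) = 0.090000; V(4,3) = 0.000000; V(4,4) = 0.000000
Backward induction: V(k, i) = exp(-r*dt) * [p * V(k+1, i) + (1-p) * V(k+1, i+1)].
  V(3,0) = exp(-r*dt) * [p*1.600379 + (1-p)*0.687318] = 1.095650
  V(3,1) = exp(-r*dt) * [p*0.687318 + (1-p)*0.090000] = 0.358944
  V(3,2) = exp(-r*dt) * [p*0.090000 + (1-p)*0.000000] = 0.040591
  V(3,3) = exp(-r*dt) * [p*0.000000 + (1-p)*0.000000] = 0.000000
  V(2,0) = exp(-r*dt) * [p*1.095650 + (1-p)*0.358944] = 0.689395
  V(2,1) = exp(-r*dt) * [p*0.358944 + (1-p)*0.040591] = 0.183967
  V(2,2) = exp(-r*dt) * [p*0.040591 + (1-p)*0.000000] = 0.018307
  V(1,0) = exp(-r*dt) * [p*0.689395 + (1-p)*0.183967] = 0.410993
  V(1,1) = exp(-r*dt) * [p*0.183967 + (1-p)*0.018307] = 0.092930
  V(0,0) = exp(-r*dt) * [p*0.410993 + (1-p)*0.092930] = 0.235911

Answer: Price = V(0,0) = 0.2359


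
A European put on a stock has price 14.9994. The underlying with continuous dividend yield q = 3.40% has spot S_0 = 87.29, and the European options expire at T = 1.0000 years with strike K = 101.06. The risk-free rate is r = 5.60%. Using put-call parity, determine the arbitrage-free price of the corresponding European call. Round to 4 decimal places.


Answer: Call price = 3.8152

Derivation:
Put-call parity: C - P = S_0 * exp(-qT) - K * exp(-rT).
S_0 * exp(-qT) = 87.2900 * 0.96657150 = 84.37202664
K * exp(-rT) = 101.0600 * 0.94553914 = 95.55618507
C = P + S*exp(-qT) - K*exp(-rT)
C = 14.9994 + 84.37202664 - 95.55618507 = 3.8152


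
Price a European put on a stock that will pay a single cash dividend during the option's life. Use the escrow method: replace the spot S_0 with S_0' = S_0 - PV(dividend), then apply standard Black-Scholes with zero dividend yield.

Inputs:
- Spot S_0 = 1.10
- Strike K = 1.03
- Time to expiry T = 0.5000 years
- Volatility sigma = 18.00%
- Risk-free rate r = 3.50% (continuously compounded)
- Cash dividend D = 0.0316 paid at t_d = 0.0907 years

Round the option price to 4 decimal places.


PV(D) = D * exp(-r * t_d) = 0.0316 * 0.99683053 = 0.03149984
S_0' = S_0 - PV(D) = 1.1000 - 0.03149984 = 1.06850016
d1 = (ln(S_0'/K) + (r + sigma^2/2)*T) / (sigma*sqrt(T)) = 0.48945255
d2 = d1 - sigma*sqrt(T) = 0.36217333
exp(-rT) = 0.98265224
N(-d1) = 0.31226067; N(-d2) = 0.35861126
P = K * exp(-rT) * N(-d2) - S_0' * N(-d1) = 1.0300 * 0.98265224 * 0.35861126 - 1.06850016 * 0.31226067 = 0.0293

Answer: Price = 0.0293


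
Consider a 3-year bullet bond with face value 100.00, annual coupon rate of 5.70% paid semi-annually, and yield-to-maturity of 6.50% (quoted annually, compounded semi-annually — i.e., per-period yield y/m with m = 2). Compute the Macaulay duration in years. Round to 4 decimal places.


Coupon per period c = face * coupon_rate / m = 2.850000
Periods per year m = 2; per-period yield y/m = 0.032500
Number of cashflows N = 6
Cashflows (t years, CF_t, discount factor 1/(1+y/m)^(m*t), PV):
  t = 0.5000: CF_t = 2.850000, DF = 0.968523, PV = 2.760291
  t = 1.0000: CF_t = 2.850000, DF = 0.938037, PV = 2.673405
  t = 1.5000: CF_t = 2.850000, DF = 0.908510, PV = 2.589254
  t = 2.0000: CF_t = 2.850000, DF = 0.879913, PV = 2.507752
  t = 2.5000: CF_t = 2.850000, DF = 0.852216, PV = 2.428816
  t = 3.0000: CF_t = 102.850000, DF = 0.825391, PV = 84.891447
Price P = sum_t PV_t = 97.850964
Macaulay numerator sum_t t * PV_t:
  t * PV_t at t = 0.5000: 1.380145
  t * PV_t at t = 1.0000: 2.673405
  t * PV_t at t = 1.5000: 3.883881
  t * PV_t at t = 2.0000: 5.015504
  t * PV_t at t = 2.5000: 6.072039
  t * PV_t at t = 3.0000: 254.674340
Macaulay duration D = (sum_t t * PV_t) / P = 273.699315 / 97.850964 = 2.797104

Answer: Macaulay duration = 2.7971 years
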